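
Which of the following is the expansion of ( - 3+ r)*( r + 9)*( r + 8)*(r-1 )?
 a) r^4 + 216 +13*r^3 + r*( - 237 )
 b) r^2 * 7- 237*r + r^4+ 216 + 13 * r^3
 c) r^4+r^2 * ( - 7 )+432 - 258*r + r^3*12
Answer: b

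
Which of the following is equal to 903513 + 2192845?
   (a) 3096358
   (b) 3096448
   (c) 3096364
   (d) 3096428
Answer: a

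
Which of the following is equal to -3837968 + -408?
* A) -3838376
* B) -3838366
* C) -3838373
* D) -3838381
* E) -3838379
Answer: A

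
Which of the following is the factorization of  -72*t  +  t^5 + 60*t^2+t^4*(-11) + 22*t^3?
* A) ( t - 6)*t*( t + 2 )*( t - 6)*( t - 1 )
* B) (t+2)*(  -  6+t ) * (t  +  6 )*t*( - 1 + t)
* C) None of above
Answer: A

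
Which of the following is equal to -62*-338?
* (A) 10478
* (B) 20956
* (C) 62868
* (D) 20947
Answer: B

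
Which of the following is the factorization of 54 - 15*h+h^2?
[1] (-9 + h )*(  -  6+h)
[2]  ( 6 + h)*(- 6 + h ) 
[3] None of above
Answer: 1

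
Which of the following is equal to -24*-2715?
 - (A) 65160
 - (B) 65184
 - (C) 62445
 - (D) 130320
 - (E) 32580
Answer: A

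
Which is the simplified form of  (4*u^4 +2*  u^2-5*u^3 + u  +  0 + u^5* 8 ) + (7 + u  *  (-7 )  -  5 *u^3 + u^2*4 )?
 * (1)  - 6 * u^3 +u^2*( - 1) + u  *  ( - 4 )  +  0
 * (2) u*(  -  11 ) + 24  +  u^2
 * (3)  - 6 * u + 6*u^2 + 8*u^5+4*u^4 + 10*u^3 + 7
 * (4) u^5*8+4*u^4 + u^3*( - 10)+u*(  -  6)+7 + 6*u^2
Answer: 4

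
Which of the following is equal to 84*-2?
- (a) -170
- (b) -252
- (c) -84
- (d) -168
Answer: d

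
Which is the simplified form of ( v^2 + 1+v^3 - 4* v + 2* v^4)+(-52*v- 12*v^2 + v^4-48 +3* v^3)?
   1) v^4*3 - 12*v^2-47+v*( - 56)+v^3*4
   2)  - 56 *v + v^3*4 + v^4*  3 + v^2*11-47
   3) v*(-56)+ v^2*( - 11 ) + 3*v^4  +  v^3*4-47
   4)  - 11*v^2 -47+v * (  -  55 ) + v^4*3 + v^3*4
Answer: 3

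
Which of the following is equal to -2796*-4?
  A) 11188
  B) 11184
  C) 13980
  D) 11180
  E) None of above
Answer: B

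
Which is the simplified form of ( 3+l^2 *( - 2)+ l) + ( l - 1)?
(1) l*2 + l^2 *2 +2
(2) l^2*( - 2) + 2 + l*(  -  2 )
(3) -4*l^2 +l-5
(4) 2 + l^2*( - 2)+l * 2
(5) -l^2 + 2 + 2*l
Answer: 4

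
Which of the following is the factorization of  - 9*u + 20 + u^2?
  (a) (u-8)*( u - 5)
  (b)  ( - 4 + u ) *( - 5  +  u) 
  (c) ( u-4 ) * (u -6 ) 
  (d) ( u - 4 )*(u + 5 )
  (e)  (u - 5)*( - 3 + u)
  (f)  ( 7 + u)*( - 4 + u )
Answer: b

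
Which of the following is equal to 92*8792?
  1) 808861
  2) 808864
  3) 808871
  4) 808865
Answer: 2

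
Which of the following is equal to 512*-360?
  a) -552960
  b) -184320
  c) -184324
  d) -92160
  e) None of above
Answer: b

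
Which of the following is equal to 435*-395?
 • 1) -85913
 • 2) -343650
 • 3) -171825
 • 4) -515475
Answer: 3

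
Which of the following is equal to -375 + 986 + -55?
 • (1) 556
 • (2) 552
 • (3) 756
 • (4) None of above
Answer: 1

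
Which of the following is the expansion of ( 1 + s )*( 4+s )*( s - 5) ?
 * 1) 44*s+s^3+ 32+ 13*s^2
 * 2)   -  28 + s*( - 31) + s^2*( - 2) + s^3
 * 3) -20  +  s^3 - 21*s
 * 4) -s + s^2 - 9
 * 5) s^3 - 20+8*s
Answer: 3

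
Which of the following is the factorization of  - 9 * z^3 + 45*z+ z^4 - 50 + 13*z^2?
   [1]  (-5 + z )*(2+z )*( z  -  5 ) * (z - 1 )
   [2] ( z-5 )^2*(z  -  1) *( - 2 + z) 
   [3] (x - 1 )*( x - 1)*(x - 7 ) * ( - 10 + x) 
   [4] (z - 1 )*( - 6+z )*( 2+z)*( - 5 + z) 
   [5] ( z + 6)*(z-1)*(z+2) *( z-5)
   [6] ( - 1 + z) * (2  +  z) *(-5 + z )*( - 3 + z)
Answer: 1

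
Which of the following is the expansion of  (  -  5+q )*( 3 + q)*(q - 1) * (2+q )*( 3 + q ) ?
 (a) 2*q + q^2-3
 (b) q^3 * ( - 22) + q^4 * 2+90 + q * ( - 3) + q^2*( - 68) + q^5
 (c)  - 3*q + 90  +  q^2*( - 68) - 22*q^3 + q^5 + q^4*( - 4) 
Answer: b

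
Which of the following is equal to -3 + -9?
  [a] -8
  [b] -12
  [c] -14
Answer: b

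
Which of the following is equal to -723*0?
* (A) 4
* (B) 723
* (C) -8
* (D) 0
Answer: D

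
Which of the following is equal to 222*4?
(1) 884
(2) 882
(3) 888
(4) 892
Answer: 3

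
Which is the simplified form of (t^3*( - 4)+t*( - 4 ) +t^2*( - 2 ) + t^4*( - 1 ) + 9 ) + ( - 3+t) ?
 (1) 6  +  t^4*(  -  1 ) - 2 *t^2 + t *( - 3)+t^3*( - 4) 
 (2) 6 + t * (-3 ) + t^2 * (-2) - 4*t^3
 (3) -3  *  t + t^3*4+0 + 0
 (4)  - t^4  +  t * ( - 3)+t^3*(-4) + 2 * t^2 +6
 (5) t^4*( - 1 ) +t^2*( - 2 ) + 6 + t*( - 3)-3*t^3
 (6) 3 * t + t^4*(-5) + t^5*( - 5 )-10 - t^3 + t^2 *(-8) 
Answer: 1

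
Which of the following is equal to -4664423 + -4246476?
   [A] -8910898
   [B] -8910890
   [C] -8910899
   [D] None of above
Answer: C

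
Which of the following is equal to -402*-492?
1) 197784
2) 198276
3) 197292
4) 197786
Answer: 1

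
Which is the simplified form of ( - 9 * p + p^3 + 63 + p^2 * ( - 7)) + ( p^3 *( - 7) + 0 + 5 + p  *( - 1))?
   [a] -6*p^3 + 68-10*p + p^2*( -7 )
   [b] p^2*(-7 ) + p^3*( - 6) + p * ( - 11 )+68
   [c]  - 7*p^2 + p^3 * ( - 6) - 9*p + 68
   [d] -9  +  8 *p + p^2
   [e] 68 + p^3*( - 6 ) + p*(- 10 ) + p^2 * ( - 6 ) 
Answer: a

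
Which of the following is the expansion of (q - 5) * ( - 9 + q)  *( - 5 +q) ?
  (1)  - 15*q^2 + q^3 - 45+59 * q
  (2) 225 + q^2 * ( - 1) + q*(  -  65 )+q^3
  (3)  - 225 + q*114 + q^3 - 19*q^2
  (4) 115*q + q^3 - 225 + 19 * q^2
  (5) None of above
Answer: 5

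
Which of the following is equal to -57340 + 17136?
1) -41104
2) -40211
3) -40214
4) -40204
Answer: 4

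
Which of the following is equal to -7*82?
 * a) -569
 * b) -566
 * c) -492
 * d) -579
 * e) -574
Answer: e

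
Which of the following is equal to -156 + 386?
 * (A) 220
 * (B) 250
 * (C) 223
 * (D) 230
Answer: D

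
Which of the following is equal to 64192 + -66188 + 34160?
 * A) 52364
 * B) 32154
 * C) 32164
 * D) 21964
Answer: C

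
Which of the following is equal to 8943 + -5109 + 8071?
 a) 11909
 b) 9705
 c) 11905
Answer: c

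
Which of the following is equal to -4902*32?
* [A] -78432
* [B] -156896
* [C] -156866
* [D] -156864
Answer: D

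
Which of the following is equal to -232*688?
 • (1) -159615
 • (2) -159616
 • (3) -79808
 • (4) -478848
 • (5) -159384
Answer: 2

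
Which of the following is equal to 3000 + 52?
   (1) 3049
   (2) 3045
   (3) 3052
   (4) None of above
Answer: 3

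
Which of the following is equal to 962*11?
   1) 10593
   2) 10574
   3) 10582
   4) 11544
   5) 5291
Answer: 3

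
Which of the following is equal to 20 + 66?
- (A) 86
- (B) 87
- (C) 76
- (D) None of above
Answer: A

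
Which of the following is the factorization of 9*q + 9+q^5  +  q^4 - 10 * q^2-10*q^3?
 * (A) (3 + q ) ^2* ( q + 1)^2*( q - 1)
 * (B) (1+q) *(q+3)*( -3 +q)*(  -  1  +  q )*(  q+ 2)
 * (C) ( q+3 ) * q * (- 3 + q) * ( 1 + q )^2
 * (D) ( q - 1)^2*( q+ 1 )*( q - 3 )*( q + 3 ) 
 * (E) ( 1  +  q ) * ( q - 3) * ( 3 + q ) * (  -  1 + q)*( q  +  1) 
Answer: E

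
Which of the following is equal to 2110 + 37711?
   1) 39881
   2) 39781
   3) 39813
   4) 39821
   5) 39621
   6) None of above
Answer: 4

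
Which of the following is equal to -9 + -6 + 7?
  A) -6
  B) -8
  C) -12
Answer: B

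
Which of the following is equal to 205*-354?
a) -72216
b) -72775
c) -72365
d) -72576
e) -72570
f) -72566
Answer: e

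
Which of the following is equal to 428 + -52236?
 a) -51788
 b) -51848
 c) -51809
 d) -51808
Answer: d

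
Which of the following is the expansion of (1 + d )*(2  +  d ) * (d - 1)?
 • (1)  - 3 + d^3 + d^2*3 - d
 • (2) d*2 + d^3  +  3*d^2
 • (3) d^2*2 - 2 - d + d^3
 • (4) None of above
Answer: 3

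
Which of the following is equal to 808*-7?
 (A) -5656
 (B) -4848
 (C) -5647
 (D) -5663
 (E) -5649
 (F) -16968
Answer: A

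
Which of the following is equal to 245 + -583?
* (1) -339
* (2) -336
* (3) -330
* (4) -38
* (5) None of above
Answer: 5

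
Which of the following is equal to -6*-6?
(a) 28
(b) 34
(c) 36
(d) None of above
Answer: c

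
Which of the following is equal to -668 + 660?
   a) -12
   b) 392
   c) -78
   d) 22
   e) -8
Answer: e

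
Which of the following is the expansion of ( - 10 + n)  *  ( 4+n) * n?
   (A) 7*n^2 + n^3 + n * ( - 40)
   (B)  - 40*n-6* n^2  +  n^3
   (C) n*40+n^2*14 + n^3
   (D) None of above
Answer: B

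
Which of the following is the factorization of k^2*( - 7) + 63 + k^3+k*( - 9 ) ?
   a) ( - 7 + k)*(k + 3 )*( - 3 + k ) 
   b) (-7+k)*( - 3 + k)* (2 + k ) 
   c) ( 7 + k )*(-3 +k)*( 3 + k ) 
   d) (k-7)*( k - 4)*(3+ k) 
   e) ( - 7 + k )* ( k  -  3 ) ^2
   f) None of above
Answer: a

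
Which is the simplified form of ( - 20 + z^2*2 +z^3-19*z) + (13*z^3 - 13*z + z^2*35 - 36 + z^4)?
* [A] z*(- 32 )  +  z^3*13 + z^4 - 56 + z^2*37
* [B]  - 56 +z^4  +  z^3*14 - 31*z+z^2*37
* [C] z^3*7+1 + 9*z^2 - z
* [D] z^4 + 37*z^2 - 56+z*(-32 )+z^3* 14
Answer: D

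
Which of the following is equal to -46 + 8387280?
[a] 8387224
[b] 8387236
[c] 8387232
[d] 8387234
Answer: d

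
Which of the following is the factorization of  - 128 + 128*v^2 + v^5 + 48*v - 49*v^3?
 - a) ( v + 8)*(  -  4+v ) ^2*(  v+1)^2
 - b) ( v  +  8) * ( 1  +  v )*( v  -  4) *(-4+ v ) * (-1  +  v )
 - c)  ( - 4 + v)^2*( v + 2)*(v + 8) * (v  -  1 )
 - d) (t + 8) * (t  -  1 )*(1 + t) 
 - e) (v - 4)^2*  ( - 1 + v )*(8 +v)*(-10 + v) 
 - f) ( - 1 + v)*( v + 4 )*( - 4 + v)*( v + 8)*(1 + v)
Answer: b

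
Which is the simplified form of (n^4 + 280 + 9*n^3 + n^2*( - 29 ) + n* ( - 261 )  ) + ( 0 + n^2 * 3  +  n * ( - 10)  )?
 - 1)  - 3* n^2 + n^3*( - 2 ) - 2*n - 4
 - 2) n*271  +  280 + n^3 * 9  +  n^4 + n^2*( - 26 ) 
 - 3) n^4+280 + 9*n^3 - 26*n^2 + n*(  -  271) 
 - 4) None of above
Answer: 3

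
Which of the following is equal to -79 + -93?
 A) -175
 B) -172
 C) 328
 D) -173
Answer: B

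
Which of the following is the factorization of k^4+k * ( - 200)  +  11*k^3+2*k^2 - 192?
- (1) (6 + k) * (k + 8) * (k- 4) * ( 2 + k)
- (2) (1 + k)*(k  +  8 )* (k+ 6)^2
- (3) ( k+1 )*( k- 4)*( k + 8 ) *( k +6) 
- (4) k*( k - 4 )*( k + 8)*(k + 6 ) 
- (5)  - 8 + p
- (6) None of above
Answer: 3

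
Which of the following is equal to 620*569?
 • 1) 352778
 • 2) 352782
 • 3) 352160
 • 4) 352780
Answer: 4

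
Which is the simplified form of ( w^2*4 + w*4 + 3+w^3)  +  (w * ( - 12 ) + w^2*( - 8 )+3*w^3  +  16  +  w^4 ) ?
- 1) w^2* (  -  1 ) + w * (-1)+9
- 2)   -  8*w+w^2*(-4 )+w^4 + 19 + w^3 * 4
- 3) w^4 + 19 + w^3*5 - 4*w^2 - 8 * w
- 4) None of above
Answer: 2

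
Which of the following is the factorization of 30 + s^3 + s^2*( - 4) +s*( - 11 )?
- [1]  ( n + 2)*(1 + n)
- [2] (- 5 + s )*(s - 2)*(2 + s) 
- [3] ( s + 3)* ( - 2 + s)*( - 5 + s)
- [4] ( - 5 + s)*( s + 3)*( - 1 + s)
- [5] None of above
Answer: 3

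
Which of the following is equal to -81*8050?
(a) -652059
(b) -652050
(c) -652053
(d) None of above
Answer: b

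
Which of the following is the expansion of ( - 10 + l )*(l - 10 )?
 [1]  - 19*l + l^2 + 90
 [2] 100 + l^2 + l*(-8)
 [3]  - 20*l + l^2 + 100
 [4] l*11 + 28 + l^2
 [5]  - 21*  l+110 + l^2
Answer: 3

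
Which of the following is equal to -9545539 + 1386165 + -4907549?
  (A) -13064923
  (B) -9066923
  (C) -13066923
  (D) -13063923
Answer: C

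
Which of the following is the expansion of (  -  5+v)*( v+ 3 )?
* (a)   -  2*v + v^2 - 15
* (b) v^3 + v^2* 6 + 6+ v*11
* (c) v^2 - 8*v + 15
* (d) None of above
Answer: a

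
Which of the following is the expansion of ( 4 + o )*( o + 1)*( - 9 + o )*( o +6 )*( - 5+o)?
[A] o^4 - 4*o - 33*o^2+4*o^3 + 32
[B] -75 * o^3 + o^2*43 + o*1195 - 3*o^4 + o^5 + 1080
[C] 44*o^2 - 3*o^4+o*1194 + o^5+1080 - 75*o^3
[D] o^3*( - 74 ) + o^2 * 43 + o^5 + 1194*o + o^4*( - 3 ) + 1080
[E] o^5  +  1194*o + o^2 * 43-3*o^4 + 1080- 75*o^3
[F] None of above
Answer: E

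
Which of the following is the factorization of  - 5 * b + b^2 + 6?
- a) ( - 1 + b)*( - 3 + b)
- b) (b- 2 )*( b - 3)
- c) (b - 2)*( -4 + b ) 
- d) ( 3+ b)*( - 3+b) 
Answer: b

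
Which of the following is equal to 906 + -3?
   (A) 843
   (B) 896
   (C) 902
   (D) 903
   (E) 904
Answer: D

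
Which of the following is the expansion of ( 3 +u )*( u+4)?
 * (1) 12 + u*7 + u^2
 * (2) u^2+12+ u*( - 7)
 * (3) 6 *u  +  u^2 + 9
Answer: 1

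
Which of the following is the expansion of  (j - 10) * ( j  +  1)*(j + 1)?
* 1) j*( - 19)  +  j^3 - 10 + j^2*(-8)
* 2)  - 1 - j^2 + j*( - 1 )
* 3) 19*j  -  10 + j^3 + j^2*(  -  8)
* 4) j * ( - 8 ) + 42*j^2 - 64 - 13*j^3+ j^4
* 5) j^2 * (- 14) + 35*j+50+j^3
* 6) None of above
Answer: 1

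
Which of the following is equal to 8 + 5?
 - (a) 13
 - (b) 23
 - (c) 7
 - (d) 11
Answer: a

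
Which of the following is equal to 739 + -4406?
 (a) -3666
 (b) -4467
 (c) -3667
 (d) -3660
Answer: c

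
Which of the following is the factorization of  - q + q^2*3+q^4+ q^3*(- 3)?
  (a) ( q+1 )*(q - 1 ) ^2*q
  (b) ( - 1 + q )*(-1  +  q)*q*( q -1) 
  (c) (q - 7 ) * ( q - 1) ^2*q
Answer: b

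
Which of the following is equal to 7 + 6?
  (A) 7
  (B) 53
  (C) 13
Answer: C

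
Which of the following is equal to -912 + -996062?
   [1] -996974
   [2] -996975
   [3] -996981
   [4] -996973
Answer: 1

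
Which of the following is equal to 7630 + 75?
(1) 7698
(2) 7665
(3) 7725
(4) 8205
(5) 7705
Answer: 5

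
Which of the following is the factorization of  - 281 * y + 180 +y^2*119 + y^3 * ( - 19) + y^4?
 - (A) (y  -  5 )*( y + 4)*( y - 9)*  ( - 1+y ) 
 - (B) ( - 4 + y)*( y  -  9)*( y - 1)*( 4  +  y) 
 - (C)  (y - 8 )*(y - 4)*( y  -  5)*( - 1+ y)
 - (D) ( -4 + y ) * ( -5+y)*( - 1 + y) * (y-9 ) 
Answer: D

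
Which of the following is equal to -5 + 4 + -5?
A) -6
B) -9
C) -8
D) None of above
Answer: A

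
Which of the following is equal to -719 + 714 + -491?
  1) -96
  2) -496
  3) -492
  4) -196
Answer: 2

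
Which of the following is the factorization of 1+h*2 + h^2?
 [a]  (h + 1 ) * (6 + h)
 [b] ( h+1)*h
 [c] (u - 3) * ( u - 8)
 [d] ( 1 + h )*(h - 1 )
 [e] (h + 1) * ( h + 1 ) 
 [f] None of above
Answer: e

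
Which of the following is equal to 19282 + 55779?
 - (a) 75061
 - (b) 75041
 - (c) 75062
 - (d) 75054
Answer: a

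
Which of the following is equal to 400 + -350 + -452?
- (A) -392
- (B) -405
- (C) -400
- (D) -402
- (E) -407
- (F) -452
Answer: D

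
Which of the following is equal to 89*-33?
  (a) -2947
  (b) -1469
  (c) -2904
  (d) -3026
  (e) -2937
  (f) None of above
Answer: e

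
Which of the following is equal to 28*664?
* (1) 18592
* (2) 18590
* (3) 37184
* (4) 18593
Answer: 1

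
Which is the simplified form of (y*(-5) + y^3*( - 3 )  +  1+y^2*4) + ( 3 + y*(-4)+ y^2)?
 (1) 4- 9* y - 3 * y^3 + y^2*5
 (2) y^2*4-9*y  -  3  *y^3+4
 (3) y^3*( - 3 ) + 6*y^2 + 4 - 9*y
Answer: 1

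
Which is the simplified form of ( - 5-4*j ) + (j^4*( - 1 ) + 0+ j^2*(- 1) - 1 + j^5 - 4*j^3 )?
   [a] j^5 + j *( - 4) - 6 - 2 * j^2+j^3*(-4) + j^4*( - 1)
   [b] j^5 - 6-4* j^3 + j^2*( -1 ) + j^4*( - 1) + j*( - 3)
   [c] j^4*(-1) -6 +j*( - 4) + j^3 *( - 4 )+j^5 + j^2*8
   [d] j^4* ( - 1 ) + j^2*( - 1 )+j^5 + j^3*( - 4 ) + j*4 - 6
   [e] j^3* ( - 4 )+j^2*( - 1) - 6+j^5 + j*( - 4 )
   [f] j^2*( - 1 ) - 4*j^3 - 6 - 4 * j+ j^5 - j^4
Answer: f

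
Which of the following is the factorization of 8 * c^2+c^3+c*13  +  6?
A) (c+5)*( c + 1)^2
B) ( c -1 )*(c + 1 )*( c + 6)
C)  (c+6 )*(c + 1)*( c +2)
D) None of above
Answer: D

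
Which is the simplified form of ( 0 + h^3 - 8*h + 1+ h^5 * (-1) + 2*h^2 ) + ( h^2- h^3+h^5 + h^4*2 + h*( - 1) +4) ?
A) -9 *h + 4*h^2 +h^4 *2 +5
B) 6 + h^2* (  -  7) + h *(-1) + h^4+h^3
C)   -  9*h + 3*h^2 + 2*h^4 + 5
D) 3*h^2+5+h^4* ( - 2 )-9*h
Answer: C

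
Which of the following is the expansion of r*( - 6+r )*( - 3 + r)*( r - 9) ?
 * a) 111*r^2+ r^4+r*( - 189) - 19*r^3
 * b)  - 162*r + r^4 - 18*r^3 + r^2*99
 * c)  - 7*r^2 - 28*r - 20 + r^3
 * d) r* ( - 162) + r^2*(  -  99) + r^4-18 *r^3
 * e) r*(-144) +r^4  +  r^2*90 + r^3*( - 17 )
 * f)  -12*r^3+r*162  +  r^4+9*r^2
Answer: b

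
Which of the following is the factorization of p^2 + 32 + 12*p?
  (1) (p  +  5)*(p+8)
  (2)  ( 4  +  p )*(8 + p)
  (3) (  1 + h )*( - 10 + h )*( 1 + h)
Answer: 2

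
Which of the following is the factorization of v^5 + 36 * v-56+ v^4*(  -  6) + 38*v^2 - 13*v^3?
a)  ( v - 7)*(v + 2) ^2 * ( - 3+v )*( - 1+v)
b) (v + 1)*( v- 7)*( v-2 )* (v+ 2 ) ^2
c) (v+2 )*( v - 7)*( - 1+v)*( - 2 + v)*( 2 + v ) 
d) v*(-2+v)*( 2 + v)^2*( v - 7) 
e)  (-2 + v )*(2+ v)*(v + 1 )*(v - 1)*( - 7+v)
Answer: c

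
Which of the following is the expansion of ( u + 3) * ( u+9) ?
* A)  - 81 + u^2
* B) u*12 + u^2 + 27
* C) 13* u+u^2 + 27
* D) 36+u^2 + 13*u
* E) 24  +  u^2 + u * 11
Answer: B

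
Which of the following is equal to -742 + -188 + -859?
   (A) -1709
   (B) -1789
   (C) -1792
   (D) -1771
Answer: B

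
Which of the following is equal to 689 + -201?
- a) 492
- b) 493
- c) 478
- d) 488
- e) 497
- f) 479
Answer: d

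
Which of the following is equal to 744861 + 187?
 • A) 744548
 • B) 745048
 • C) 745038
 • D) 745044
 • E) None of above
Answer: B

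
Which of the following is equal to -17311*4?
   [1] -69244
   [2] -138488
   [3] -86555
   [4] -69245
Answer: 1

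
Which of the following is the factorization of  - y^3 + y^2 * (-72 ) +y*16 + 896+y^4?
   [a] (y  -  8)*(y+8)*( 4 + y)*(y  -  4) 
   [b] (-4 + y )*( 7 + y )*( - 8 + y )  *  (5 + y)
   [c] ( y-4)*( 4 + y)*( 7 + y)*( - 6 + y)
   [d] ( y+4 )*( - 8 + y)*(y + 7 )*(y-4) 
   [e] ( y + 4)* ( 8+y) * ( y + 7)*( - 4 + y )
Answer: d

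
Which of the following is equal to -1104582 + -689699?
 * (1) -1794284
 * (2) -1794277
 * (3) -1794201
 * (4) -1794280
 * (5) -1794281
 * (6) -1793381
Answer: 5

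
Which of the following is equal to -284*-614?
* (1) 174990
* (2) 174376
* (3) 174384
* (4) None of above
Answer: 2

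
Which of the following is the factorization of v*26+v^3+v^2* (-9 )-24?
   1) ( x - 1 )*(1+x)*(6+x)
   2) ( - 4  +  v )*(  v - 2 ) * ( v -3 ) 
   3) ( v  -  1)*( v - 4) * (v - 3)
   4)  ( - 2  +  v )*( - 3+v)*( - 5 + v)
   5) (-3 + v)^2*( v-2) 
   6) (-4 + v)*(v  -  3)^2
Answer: 2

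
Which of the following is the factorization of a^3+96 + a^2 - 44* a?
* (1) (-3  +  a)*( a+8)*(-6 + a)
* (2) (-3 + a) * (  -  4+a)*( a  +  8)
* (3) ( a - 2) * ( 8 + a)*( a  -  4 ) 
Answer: 2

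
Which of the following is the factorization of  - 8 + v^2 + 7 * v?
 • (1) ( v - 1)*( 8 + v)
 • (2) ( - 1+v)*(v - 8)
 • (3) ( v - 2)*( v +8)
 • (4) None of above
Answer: 1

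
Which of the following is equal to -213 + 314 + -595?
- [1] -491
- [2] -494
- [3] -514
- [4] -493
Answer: 2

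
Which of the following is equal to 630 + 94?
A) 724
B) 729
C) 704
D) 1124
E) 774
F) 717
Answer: A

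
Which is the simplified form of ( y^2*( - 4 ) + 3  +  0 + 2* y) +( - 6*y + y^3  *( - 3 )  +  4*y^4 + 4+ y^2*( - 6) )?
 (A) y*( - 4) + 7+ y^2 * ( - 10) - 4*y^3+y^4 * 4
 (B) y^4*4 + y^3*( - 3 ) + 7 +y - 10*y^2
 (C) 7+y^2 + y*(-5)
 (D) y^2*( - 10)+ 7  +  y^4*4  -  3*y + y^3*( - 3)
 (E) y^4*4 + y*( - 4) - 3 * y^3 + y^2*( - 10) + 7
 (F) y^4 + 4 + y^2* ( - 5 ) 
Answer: E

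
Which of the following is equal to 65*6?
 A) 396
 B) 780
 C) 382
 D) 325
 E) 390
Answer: E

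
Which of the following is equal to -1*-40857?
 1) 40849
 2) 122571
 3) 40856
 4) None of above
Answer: 4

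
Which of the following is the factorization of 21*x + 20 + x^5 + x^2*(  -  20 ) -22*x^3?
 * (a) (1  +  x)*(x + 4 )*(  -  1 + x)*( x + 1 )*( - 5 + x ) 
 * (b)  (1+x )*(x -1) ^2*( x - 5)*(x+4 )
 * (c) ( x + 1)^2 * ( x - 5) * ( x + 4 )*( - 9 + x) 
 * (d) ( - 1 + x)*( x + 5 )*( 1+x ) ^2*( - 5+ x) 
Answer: a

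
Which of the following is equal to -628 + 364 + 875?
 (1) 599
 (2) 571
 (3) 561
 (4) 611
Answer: 4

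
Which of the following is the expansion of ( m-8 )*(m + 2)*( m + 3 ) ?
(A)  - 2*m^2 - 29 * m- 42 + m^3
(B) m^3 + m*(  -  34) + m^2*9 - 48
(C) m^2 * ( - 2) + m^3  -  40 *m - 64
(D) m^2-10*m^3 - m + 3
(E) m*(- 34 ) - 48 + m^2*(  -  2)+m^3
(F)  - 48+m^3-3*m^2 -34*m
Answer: F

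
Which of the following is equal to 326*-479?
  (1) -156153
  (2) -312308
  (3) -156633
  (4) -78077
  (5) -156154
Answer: 5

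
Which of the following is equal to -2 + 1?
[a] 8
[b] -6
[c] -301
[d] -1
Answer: d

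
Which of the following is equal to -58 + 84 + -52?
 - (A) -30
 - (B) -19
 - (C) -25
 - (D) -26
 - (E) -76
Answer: D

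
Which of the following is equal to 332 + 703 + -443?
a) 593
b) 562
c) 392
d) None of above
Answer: d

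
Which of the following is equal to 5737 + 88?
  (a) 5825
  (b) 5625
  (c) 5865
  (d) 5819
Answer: a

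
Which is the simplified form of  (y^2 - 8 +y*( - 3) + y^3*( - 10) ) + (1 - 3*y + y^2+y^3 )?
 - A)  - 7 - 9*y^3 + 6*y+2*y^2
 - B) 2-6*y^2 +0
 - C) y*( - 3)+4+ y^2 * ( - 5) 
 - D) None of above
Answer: D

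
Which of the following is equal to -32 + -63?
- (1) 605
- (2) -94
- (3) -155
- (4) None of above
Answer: 4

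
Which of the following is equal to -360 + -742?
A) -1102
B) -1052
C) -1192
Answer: A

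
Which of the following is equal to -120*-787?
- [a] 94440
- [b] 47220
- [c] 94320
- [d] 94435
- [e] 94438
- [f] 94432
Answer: a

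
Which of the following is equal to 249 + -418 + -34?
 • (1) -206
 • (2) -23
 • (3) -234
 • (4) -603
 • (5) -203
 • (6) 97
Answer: 5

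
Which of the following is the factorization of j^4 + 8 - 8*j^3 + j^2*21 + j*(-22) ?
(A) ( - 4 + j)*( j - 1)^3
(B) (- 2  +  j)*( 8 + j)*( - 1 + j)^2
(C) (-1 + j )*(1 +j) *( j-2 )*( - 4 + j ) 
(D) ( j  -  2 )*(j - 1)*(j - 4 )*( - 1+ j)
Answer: D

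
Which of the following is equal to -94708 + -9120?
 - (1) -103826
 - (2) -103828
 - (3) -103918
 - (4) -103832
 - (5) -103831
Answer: 2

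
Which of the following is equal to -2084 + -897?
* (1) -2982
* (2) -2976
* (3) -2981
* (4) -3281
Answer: 3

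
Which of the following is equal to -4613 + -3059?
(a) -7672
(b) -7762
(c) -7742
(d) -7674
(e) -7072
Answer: a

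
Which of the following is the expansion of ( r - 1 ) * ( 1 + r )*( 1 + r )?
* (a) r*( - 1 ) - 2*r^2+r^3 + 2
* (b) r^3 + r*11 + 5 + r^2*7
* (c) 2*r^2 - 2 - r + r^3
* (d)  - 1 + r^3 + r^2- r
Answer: d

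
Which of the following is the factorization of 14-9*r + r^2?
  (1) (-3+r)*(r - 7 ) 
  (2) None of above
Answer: 2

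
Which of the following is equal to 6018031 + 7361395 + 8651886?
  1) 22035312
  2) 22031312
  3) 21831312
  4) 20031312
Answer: 2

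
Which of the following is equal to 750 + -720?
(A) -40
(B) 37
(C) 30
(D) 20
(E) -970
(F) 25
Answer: C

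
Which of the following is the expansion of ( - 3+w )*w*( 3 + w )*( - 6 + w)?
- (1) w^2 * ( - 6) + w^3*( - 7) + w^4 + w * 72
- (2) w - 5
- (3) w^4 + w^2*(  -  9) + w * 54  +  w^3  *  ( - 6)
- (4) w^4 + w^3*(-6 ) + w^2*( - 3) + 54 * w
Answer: 3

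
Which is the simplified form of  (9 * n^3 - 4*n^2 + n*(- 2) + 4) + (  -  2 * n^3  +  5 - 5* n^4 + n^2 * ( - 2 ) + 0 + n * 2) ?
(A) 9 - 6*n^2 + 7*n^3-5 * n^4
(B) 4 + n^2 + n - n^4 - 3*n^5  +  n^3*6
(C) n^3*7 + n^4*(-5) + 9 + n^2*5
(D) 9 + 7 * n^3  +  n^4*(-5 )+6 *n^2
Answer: A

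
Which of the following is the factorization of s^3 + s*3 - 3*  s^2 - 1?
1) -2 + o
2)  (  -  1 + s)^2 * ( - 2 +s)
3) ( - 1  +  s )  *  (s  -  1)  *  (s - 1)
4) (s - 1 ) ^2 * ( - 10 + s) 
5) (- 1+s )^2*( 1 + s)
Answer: 3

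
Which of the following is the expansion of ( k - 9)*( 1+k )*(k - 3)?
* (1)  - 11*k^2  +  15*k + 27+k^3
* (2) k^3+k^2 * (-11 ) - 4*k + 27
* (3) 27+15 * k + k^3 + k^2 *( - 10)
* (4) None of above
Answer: 1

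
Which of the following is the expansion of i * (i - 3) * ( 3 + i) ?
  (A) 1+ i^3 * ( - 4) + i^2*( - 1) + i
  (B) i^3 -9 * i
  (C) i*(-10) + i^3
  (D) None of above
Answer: B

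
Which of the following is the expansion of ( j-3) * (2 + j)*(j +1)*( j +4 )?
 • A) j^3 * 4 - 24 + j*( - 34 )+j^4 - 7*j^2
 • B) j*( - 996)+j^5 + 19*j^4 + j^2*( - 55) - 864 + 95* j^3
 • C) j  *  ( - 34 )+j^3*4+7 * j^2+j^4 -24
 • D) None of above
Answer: A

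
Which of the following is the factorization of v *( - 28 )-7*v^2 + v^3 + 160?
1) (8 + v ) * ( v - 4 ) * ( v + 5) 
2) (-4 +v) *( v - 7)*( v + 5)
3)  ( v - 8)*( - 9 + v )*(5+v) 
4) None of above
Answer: 4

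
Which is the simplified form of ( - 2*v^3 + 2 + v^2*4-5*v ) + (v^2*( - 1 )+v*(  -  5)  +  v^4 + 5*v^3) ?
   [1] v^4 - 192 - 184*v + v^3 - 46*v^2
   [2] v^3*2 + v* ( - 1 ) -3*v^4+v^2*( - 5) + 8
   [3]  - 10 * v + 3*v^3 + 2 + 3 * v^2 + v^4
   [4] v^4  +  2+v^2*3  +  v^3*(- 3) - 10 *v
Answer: 3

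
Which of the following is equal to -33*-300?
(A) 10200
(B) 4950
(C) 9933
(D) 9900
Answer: D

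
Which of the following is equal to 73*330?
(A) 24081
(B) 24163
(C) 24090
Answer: C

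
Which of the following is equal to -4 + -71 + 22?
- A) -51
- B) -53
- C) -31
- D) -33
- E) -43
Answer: B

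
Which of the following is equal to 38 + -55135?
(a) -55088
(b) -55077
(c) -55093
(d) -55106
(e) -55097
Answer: e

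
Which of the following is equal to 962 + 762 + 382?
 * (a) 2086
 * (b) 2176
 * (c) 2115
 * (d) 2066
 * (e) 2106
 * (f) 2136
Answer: e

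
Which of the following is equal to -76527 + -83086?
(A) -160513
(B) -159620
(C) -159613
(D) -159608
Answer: C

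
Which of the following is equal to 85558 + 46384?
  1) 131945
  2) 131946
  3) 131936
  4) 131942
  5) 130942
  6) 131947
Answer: 4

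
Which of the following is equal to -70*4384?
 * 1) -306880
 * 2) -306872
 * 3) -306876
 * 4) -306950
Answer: 1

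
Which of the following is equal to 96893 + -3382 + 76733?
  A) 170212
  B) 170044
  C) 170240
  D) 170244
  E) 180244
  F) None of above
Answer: D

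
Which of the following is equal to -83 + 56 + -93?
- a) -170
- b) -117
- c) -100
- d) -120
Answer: d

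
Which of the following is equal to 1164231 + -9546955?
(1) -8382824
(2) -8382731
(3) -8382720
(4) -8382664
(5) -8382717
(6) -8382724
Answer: 6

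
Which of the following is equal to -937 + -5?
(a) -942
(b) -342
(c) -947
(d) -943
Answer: a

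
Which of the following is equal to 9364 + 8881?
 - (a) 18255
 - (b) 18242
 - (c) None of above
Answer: c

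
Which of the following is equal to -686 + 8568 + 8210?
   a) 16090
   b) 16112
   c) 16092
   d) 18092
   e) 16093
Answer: c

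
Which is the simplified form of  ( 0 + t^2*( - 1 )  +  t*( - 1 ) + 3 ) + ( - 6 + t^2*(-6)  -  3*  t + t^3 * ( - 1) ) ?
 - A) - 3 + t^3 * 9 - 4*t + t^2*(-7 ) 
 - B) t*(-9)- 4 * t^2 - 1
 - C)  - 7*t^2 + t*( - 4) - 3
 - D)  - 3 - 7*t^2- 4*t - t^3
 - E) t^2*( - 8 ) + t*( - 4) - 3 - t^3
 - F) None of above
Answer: D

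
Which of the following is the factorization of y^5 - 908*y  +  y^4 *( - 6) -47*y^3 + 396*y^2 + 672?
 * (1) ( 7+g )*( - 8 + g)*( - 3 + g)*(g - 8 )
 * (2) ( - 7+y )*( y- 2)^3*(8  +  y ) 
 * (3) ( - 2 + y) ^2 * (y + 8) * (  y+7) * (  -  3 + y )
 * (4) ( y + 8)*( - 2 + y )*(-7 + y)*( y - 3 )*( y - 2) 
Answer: 4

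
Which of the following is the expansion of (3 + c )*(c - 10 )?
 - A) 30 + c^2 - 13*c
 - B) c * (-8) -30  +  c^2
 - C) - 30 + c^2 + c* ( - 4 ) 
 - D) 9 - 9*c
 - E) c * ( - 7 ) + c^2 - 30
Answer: E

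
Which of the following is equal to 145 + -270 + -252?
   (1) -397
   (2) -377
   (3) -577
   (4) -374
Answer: 2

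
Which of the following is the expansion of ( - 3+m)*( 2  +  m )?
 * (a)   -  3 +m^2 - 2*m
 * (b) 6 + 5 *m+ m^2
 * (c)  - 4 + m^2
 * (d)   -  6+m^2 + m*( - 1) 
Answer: d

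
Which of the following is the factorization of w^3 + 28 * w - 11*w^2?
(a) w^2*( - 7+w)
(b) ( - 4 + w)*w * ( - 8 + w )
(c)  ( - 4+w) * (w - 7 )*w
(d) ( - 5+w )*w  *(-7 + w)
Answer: c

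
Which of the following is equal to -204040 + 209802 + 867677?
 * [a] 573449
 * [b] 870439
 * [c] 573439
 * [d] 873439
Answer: d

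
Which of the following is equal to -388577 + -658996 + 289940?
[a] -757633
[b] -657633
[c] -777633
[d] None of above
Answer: a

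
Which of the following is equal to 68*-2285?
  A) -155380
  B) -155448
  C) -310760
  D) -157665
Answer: A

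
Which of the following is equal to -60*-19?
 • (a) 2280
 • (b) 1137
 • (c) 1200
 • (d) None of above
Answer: d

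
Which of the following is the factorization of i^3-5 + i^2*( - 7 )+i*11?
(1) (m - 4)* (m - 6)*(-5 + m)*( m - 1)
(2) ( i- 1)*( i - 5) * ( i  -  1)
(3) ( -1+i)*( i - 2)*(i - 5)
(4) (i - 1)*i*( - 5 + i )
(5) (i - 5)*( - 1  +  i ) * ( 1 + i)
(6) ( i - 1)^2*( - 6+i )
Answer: 2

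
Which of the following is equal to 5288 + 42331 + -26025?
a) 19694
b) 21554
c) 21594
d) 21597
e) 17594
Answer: c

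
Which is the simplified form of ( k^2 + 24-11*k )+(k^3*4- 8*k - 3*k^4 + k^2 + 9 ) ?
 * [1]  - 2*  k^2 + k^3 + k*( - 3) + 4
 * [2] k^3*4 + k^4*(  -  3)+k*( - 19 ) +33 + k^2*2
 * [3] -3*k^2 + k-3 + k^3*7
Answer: 2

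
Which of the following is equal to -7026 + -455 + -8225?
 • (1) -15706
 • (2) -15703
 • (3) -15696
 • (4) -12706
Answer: 1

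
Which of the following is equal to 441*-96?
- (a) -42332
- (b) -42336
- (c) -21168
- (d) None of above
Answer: b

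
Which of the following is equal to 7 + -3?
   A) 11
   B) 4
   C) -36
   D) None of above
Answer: B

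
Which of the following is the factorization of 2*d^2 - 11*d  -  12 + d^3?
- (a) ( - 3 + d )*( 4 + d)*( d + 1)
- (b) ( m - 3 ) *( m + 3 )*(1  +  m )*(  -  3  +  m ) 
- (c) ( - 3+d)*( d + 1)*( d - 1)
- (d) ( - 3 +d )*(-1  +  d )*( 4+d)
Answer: a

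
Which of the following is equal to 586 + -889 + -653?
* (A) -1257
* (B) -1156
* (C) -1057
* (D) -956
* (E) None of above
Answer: D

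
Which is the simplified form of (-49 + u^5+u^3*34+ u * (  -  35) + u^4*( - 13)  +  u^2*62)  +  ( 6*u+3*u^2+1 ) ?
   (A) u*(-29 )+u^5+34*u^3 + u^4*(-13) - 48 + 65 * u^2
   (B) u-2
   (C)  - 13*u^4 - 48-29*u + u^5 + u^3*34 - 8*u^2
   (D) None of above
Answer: A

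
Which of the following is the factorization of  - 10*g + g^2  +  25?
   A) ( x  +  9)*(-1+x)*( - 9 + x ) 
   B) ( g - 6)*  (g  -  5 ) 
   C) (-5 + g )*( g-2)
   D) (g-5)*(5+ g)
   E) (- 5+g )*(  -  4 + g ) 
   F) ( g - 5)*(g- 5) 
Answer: F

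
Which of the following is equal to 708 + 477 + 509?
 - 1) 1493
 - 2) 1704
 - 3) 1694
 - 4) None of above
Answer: 3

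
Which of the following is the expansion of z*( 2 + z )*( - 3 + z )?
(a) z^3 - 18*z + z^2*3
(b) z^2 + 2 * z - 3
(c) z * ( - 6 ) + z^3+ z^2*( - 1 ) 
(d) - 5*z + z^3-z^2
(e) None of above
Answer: c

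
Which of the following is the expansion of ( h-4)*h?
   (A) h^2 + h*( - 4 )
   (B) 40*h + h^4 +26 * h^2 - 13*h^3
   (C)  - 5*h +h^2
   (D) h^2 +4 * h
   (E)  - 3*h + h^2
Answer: A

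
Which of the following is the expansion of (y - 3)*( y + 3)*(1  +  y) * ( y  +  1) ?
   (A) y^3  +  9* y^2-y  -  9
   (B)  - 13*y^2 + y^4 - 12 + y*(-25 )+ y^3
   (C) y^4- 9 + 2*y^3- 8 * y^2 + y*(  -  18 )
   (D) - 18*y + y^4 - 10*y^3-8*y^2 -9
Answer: C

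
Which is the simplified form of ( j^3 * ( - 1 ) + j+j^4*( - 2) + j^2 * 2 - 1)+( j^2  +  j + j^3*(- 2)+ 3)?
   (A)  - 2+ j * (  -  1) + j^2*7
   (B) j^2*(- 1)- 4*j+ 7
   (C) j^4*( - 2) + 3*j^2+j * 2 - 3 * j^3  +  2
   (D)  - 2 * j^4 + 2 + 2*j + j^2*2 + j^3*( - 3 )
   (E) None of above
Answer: C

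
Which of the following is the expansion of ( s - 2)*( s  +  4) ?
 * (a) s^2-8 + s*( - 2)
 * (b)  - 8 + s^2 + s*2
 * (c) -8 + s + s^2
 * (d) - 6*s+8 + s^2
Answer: b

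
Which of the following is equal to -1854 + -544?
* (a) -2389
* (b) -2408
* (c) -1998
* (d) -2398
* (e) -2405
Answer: d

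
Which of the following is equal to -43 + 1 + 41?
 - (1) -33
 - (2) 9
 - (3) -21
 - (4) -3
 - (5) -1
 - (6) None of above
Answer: 5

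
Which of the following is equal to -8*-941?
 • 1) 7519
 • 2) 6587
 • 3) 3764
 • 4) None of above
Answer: 4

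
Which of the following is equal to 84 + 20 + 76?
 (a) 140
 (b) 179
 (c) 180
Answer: c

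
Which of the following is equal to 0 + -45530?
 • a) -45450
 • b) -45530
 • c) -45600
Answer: b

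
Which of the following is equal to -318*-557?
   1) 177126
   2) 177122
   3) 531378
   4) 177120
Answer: 1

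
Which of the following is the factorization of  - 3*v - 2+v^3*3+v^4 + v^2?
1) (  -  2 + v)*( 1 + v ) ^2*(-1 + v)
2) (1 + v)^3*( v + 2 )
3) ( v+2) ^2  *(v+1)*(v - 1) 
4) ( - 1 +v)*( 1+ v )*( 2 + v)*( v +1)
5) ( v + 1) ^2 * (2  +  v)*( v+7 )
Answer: 4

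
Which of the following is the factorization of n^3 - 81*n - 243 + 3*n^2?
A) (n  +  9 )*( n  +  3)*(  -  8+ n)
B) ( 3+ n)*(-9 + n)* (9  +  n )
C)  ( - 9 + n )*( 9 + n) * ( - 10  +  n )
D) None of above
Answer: B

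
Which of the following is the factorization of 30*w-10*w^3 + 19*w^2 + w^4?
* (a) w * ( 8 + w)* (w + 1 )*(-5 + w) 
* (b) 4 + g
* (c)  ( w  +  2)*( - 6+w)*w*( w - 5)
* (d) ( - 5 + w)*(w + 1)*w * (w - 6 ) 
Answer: d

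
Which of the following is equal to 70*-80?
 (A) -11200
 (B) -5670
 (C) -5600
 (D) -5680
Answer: C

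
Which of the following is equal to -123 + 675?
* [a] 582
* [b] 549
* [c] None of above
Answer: c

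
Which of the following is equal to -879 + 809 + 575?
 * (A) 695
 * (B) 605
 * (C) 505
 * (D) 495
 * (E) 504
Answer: C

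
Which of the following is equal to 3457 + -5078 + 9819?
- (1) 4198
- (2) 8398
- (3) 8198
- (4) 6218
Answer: 3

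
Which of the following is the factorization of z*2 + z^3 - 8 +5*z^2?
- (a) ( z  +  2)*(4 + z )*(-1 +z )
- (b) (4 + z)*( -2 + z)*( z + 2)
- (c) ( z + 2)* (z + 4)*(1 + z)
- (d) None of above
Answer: a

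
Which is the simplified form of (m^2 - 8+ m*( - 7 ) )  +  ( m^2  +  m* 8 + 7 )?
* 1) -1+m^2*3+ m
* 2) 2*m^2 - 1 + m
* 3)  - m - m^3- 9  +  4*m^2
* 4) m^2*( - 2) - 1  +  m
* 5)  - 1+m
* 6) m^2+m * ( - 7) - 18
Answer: 2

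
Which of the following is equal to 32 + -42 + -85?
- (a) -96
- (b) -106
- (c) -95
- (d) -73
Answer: c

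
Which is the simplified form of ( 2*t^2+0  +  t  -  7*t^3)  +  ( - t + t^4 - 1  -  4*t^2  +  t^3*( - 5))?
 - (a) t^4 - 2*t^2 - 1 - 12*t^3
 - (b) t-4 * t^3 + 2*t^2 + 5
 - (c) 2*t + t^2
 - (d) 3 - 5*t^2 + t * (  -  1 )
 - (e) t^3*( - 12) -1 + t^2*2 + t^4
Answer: a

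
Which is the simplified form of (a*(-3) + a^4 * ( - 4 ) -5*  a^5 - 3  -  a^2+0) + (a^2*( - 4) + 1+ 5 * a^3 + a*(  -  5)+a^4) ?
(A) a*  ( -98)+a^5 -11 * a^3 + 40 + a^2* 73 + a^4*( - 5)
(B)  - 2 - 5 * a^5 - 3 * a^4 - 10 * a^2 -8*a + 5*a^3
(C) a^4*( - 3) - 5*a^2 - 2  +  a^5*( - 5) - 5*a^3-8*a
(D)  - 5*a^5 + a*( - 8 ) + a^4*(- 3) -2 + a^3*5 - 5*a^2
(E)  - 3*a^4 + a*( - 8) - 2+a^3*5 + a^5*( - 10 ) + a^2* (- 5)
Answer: D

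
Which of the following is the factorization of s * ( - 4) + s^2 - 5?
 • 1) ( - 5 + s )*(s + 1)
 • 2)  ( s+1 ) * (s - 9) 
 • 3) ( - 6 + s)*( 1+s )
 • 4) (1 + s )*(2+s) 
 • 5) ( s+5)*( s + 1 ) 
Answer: 1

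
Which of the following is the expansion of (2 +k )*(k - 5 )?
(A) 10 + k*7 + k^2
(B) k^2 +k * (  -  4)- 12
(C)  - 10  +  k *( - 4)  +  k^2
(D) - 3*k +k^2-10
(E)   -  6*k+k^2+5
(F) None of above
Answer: D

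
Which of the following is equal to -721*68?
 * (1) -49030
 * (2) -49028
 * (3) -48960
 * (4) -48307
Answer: 2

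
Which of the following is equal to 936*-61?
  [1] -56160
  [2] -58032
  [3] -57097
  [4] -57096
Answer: 4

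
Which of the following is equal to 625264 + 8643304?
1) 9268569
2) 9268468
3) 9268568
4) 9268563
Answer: 3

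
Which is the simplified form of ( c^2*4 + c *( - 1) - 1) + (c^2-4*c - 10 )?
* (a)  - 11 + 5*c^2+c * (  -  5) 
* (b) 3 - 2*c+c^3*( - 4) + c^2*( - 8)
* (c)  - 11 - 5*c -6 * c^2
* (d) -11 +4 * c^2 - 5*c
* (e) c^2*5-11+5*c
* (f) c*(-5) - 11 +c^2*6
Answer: a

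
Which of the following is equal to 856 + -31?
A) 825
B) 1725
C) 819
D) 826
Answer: A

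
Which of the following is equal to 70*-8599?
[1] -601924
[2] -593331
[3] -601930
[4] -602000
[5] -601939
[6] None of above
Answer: 3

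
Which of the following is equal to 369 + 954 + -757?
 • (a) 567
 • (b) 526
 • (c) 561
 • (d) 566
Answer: d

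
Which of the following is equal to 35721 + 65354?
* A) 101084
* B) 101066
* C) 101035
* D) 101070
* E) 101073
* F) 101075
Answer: F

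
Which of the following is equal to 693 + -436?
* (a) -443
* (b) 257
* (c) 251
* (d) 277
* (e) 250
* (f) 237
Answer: b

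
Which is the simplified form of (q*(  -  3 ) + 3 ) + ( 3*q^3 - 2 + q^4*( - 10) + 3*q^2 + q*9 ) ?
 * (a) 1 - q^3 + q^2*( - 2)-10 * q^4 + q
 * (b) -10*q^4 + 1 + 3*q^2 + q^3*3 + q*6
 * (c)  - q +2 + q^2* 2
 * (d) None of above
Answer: b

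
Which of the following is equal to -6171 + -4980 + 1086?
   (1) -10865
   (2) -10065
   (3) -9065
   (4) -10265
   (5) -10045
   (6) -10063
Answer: 2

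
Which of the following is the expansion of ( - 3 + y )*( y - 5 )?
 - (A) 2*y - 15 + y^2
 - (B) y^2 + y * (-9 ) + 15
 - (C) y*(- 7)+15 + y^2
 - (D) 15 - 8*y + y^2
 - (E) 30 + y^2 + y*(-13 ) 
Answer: D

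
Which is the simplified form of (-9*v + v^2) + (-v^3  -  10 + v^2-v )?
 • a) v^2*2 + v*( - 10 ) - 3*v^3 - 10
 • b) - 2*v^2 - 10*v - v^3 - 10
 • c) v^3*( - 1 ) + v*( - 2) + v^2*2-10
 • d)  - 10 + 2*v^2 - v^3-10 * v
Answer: d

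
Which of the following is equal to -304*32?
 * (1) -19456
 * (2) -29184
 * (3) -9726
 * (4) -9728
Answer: 4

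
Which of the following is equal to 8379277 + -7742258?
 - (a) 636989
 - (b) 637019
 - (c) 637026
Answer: b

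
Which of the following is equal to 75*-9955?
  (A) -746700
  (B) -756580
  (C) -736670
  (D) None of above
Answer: D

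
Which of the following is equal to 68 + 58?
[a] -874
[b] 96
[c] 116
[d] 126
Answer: d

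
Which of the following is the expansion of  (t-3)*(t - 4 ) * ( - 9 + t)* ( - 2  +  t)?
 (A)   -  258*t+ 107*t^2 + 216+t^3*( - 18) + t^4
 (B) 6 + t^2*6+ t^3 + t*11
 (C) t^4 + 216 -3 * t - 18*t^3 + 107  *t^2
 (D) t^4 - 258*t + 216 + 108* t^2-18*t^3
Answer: A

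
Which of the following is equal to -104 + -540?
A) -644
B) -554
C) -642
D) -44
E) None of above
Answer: A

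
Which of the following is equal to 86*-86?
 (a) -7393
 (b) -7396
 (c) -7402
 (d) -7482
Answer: b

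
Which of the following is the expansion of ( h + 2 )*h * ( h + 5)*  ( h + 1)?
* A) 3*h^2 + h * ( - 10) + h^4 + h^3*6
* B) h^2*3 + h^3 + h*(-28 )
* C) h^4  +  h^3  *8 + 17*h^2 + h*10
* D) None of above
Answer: C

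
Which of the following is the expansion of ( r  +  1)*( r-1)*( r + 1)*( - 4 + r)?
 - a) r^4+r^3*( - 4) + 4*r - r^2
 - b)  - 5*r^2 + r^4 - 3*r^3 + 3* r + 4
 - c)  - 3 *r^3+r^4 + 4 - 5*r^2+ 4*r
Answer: b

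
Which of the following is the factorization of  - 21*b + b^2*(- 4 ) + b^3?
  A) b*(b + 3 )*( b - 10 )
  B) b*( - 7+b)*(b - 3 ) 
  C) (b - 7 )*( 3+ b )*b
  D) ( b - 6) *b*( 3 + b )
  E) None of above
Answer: C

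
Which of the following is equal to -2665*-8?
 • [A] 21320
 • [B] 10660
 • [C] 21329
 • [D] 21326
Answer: A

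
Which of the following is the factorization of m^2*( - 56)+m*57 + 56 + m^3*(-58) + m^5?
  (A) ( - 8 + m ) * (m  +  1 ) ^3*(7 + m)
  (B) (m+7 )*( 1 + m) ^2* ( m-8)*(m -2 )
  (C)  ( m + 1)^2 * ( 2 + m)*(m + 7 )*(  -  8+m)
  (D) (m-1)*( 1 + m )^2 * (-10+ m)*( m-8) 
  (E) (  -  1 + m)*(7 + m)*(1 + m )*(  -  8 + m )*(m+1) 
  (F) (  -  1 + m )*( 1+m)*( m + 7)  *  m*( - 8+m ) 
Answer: E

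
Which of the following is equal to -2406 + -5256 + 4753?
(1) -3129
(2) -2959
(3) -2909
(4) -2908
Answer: 3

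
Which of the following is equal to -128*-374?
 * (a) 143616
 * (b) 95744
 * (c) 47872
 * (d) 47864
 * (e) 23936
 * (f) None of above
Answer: c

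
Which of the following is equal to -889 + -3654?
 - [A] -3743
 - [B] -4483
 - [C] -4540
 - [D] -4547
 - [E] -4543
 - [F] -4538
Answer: E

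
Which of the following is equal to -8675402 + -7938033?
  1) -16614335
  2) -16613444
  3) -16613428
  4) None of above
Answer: 4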